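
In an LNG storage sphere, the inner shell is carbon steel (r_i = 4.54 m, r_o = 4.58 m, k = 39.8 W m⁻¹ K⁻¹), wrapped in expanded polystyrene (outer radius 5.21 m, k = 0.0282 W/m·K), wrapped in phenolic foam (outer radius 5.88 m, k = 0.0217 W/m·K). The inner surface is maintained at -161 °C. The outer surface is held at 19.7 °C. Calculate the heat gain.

Q = 1170 W

Treat each layer as a resistance in series:
  R_carbon steel = (1/4.54 − 1/4.58)/(4πk) = 0.001924/(4π·39.8) = 3.846×10^-6 K/W
  R_expanded polystyrene = (1/4.58 − 1/5.21)/(4πk) = 0.02640/(4π·0.0282) = 0.07450 K/W
  R_phenolic foam = (1/5.21 − 1/5.88)/(4πk) = 0.02187/(4π·0.0217) = 0.08020 K/W
ΣR = 3.846×10^-6 + 0.07450 + 0.08020 = 0.1547 K/W
Q = ΔT/ΣR = (-161 °C − 19.7 °C)/0.1547 = -1170 W
(Negative Q ⇒ heat flows inward; heat gain = 1170 W.)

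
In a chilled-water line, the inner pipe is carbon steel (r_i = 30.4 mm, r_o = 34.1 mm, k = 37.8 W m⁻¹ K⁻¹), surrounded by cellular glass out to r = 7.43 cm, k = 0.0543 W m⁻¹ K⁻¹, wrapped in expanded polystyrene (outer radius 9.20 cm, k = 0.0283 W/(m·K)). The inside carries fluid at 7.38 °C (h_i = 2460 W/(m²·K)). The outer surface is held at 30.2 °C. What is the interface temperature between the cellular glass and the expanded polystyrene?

Series thermal resistances, inner to outer:
  R'_conv,in = 1/(2πr h) = 1/(2π·0.0304·2460) = 0.002128 m·K/W
  R'_carbon steel = ln(0.0341/0.0304)/(2πk) = 0.1149/(2π·37.8) = 4.836×10^-4 m·K/W
  R'_cellular glass = ln(0.0743/0.0341)/(2πk) = 0.7788/(2π·0.0543) = 2.283 m·K/W
  R'_expanded polystyrene = ln(0.0920/0.0743)/(2πk) = 0.2137/(2π·0.0283) = 1.202 m·K/W
ΣR = 0.002128 + 4.836×10^-4 + 2.283 + 1.202 = 3.488 m·K/W
Q' = ΔT/ΣR = (7.38 °C − 30.2 °C)/3.488 = -6.542 W/m
From the inner boundary to the cellular glass/expanded polystyrene interface, ΣR_partial = 2.286 m·K/W.
T_interface = T_in − Q'·ΣR_partial = 7.38 °C − (-6.542)(2.286) = 22.3 °C

T = 22.3 °C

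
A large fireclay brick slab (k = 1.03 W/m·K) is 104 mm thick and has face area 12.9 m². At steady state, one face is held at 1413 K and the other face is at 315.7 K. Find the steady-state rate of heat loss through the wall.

Q = 140 kW

Q = kA·ΔT/L = 1.03 × 12.9 × |1413 K − 315.7 K| / 0.104 = 1.40×10^5 W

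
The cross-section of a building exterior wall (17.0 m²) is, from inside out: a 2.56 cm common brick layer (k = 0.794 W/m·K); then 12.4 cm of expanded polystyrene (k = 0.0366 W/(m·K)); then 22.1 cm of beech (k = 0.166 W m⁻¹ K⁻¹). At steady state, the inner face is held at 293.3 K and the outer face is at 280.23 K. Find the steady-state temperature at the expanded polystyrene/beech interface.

Treat each layer as a resistance in series:
  R_common brick = L/(kA) = 0.0256/(0.794·17.0) = 0.001897 K/W
  R_expanded polystyrene = L/(kA) = 0.124/(0.0366·17.0) = 0.1993 K/W
  R_beech = L/(kA) = 0.221/(0.166·17.0) = 0.07831 K/W
ΣR = 0.001897 + 0.1993 + 0.07831 = 0.2795 K/W
Q = ΔT/ΣR = (293.3 K − 280.23 K)/0.2795 = 46.76 W
From the inner boundary to the expanded polystyrene/beech interface, ΣR_partial = 0.2012 K/W.
T_interface = T_in − Q·ΣR_partial = 293.3 K − (46.76)(0.2012) = 283.9 K

T = 283.9 K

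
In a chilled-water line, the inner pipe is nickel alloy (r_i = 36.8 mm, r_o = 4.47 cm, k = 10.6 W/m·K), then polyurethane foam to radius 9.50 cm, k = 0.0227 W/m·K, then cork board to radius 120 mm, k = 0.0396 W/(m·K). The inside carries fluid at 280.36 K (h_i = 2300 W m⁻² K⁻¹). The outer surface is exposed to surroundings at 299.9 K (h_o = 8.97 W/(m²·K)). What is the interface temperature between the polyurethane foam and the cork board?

Resistance network (inner→outer):
  R'_conv,in = 1/(2πr h) = 1/(2π·0.0368·2300) = 0.001880 m·K/W
  R'_nickel alloy = ln(0.0447/0.0368)/(2πk) = 0.1945/(2π·10.6) = 0.002920 m·K/W
  R'_polyurethane foam = ln(0.0950/0.0447)/(2πk) = 0.7539/(2π·0.0227) = 5.286 m·K/W
  R'_cork board = ln(0.120/0.0950)/(2πk) = 0.2336/(2π·0.0396) = 0.9389 m·K/W
  R'_conv,out = 1/(2πr h) = 1/(2π·0.120·8.97) = 0.1479 m·K/W
ΣR = 0.001880 + 0.002920 + 5.286 + 0.9389 + 0.1479 = 6.378 m·K/W
Q' = ΔT/ΣR = (280.36 K − 299.9 K)/6.378 = -3.064 W/m
From the inner boundary to the polyurethane foam/cork board interface, ΣR_partial = 5.291 m·K/W.
T_interface = T_in − Q'·ΣR_partial = 280.36 K − (-3.064)(5.291) = 296.6 K

T = 296.6 K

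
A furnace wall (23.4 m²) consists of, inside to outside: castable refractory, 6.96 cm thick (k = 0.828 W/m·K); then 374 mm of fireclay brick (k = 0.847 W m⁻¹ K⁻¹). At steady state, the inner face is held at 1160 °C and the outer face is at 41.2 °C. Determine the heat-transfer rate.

Q = 49800 W

Resistance network (inner→outer):
  R_castable refractory = L/(kA) = 0.0696/(0.828·23.4) = 0.003592 K/W
  R_fireclay brick = L/(kA) = 0.374/(0.847·23.4) = 0.01887 K/W
ΣR = 0.003592 + 0.01887 = 0.02246 K/W
Q = ΔT/ΣR = (1160 °C − 41.2 °C)/0.02246 = 49800 W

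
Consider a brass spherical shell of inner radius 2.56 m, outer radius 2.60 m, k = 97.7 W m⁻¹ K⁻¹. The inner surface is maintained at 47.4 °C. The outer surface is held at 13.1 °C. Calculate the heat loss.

Q = 7.01×10^6 W

Q = 4πk·ΔT/(1/r₁ − 1/r₂) = 4π × 97.7 × 34.3 / (1/2.56 − 1/2.60) = 7.01×10^6 W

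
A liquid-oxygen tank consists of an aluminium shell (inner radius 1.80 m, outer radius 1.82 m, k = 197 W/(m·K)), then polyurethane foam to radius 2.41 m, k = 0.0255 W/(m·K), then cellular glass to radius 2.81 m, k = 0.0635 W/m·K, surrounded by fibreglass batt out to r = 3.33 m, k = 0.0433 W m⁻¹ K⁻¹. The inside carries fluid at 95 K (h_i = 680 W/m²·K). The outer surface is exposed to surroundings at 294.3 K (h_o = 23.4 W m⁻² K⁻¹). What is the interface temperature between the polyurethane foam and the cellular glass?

T = 235.3 K

Resistance network (inner→outer):
  R_conv,in = 1/(4πr²h) = 1/(4π·1.80²·680) = 3.612×10^-5 K/W
  R_aluminium = (1/1.80 − 1/1.82)/(4πk) = 0.006105/(4π·197) = 2.466×10^-6 K/W
  R_polyurethane foam = (1/1.82 − 1/2.41)/(4πk) = 0.1345/(4π·0.0255) = 0.4198 K/W
  R_cellular glass = (1/2.41 − 1/2.81)/(4πk) = 0.05907/(4π·0.0635) = 0.07402 K/W
  R_fibreglass batt = (1/2.81 − 1/3.33)/(4πk) = 0.05557/(4π·0.0433) = 0.1021 K/W
  R_conv,out = 1/(4πr²h) = 1/(4π·3.33²·23.4) = 3.067×10^-4 K/W
ΣR = 3.612×10^-5 + 2.466×10^-6 + 0.4198 + 0.07402 + 0.1021 + 3.067×10^-4 = 0.5963 K/W
Q = ΔT/ΣR = (95 K − 294.3 K)/0.5963 = -334.2 W
From the inner boundary to the polyurethane foam/cellular glass interface, ΣR_partial = 0.4198 K/W.
T_interface = T_in − Q·ΣR_partial = 95 K − (-334.2)(0.4198) = 235.3 K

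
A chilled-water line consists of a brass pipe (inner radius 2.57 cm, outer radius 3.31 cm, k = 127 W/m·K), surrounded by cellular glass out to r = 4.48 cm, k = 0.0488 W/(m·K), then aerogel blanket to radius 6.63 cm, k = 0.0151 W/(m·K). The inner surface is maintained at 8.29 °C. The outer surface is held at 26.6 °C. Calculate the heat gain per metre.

Treat each layer as a resistance in series:
  R'_brass = ln(0.0331/0.0257)/(2πk) = 0.2530/(2π·127) = 3.171×10^-4 m·K/W
  R'_cellular glass = ln(0.0448/0.0331)/(2πk) = 0.3027/(2π·0.0488) = 0.9871 m·K/W
  R'_aerogel blanket = ln(0.0663/0.0448)/(2πk) = 0.3920/(2π·0.0151) = 4.132 m·K/W
ΣR = 3.171×10^-4 + 0.9871 + 4.132 = 5.119 m·K/W
Q' = ΔT/ΣR = (8.29 °C − 26.6 °C)/5.119 = -3.58 W/m
(Negative Q' ⇒ heat flows inward; heat gain = 3.58 W/m.)

Q' = 3.58 W/m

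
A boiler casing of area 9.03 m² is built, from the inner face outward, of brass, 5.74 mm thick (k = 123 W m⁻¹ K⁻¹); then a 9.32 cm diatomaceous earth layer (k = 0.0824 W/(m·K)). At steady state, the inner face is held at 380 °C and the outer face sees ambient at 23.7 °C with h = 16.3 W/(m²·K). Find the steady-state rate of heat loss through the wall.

Q = 2.70 kW

Resistance network (inner→outer):
  R_brass = L/(kA) = 0.00574/(123·9.03) = 5.168×10^-6 K/W
  R_diatomaceous earth = L/(kA) = 0.0932/(0.0824·9.03) = 0.1253 K/W
  R_conv,out = 1/(hA) = 1/(16.3·9.03) = 0.006794 K/W
ΣR = 5.168×10^-6 + 0.1253 + 0.006794 = 0.1321 K/W
Q = ΔT/ΣR = (380 °C − 23.7 °C)/0.1321 = 2700 W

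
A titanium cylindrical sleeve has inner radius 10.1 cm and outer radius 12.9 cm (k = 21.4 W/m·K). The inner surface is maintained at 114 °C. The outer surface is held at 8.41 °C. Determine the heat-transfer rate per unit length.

Q' = 2πk·ΔT/ln(r₂/r₁) = 2π × 21.4 × 105.59 / ln(0.129/0.101) = 58000 W/m

Q' = 58000 W/m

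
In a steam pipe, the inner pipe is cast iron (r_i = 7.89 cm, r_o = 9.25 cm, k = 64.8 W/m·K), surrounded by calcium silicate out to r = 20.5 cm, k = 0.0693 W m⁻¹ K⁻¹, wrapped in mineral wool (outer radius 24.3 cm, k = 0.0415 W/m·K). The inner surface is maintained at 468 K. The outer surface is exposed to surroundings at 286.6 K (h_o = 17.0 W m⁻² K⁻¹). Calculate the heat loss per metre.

Treat each layer as a resistance in series:
  R'_cast iron = ln(0.0925/0.0789)/(2πk) = 0.1590/(2π·64.8) = 3.906×10^-4 m·K/W
  R'_calcium silicate = ln(0.205/0.0925)/(2πk) = 0.7958/(2π·0.0693) = 1.828 m·K/W
  R'_mineral wool = ln(0.243/0.205)/(2πk) = 0.1701/(2π·0.0415) = 0.6522 m·K/W
  R'_conv,out = 1/(2πr h) = 1/(2π·0.243·17.0) = 0.03853 m·K/W
ΣR = 3.906×10^-4 + 1.828 + 0.6522 + 0.03853 = 2.519 m·K/W
Q' = ΔT/ΣR = (468 K − 286.6 K)/2.519 = 72.0 W/m

Q' = 72.0 W/m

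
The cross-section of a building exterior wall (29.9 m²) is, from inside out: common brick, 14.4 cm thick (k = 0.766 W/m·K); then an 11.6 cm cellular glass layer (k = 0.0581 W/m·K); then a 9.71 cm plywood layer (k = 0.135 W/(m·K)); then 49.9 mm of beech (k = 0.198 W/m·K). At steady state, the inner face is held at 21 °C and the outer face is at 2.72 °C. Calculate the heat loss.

Q = 173 W

Resistance network (inner→outer):
  R_common brick = L/(kA) = 0.144/(0.766·29.9) = 0.006287 K/W
  R_cellular glass = L/(kA) = 0.116/(0.0581·29.9) = 0.06677 K/W
  R_plywood = L/(kA) = 0.0971/(0.135·29.9) = 0.02406 K/W
  R_beech = L/(kA) = 0.0499/(0.198·29.9) = 0.008429 K/W
ΣR = 0.006287 + 0.06677 + 0.02406 + 0.008429 = 0.1055 K/W
Q = ΔT/ΣR = (21 °C − 2.72 °C)/0.1055 = 173 W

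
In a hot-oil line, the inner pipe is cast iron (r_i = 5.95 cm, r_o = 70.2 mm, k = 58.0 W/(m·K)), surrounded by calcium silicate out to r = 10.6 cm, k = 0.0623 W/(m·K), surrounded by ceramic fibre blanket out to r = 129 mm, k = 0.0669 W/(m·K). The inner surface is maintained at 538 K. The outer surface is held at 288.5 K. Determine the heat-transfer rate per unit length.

Series thermal resistances, inner to outer:
  R'_cast iron = ln(0.0702/0.0595)/(2πk) = 0.1654/(2π·58.0) = 4.538×10^-4 m·K/W
  R'_calcium silicate = ln(0.106/0.0702)/(2πk) = 0.4121/(2π·0.0623) = 1.053 m·K/W
  R'_ceramic fibre blanket = ln(0.129/0.106)/(2πk) = 0.1964/(2π·0.0669) = 0.4672 m·K/W
ΣR = 4.538×10^-4 + 1.053 + 0.4672 = 1.521 m·K/W
Q' = ΔT/ΣR = (538 K − 288.5 K)/1.521 = 164 W/m

Q' = 164 W/m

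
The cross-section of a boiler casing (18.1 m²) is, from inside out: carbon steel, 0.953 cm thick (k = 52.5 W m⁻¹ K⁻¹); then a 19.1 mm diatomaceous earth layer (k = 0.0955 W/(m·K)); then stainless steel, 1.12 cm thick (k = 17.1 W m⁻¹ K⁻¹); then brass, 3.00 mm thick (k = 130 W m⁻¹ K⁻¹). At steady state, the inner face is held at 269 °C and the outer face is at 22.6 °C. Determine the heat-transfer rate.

Series thermal resistances, inner to outer:
  R_carbon steel = L/(kA) = 0.00953/(52.5·18.1) = 1.003×10^-5 K/W
  R_diatomaceous earth = L/(kA) = 0.0191/(0.0955·18.1) = 0.01105 K/W
  R_stainless steel = L/(kA) = 0.0112/(17.1·18.1) = 3.619×10^-5 K/W
  R_brass = L/(kA) = 0.00300/(130·18.1) = 1.275×10^-6 K/W
ΣR = 1.003×10^-5 + 0.01105 + 3.619×10^-5 + 1.275×10^-6 = 0.01110 K/W
Q = ΔT/ΣR = (269 °C − 22.6 °C)/0.01110 = 22200 W

Q = 22200 W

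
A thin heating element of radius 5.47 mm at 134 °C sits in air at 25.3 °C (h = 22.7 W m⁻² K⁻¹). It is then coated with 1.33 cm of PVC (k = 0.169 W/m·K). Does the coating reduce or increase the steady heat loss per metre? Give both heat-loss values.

reduces: 84.8 → 70.8 W/m

Critical radius for a cylinder: r_cr = k/h = 0.00744 m = 0.744 cm.
Outer radius after coating: r₂ = 0.00547 + 0.0133 = 0.01877 m.
r₁ < r_cr < r₂: heat loss rises to a maximum at r_cr then falls. Whether the coating helps depends on whether Q(r₂) has dropped back below Q(r₁).
Bare: R = 1/(2πr₁h) = 1.282 m·K/W; Q = 108.7/1.282 = 84.8 W/m.
Coated: R = R_cond + R_conv = 1.535 m·K/W; Q = 108.7/1.535 = 70.8 W/m.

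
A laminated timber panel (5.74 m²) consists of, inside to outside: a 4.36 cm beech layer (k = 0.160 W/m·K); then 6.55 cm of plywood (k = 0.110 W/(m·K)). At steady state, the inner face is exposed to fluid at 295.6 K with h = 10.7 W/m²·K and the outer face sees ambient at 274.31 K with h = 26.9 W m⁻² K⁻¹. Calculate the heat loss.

Treat each layer as a resistance in series:
  R_conv,in = 1/(hA) = 1/(10.7·5.74) = 0.01628 K/W
  R_beech = L/(kA) = 0.0436/(0.160·5.74) = 0.04747 K/W
  R_plywood = L/(kA) = 0.0655/(0.110·5.74) = 0.1037 K/W
  R_conv,out = 1/(hA) = 1/(26.9·5.74) = 0.006476 K/W
ΣR = 0.01628 + 0.04747 + 0.1037 + 0.006476 = 0.1739 K/W
Q = ΔT/ΣR = (295.6 K − 274.31 K)/0.1739 = 122 W

Q = 122 W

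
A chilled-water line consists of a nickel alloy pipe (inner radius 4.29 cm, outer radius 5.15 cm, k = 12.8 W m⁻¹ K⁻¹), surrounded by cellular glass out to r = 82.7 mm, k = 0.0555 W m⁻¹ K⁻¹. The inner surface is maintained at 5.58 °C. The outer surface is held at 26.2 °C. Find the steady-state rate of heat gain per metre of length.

Resistance network (inner→outer):
  R'_nickel alloy = ln(0.0515/0.0429)/(2πk) = 0.1827/(2π·12.8) = 0.002272 m·K/W
  R'_cellular glass = ln(0.0827/0.0515)/(2πk) = 0.4736/(2π·0.0555) = 1.358 m·K/W
ΣR = 0.002272 + 1.358 = 1.360 m·K/W
Q' = ΔT/ΣR = (5.58 °C − 26.2 °C)/1.360 = -15.2 W/m
(Negative Q' ⇒ heat flows inward; heat gain = 15.2 W/m.)

Q' = 15.2 W/m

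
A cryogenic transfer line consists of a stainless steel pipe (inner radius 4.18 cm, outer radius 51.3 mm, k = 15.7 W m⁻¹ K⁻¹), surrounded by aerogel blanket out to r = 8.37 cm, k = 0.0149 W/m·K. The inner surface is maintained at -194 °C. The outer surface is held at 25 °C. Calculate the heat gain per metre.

Series thermal resistances, inner to outer:
  R'_stainless steel = ln(0.0513/0.0418)/(2πk) = 0.2048/(2π·15.7) = 0.002076 m·K/W
  R'_aerogel blanket = ln(0.0837/0.0513)/(2πk) = 0.4895/(2π·0.0149) = 5.229 m·K/W
ΣR = 0.002076 + 5.229 = 5.231 m·K/W
Q' = ΔT/ΣR = (-194 °C − 25 °C)/5.231 = -41.9 W/m
(Negative Q' ⇒ heat flows inward; heat gain = 41.9 W/m.)

Q' = 41.9 W/m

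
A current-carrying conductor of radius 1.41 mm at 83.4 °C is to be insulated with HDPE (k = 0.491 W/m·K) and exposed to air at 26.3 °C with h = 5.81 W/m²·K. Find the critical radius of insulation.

r_cr = 8.45 cm

For a cylinder, r_cr = k_ins/h = 0.491/5.81 = 0.0845 m = 8.45 cm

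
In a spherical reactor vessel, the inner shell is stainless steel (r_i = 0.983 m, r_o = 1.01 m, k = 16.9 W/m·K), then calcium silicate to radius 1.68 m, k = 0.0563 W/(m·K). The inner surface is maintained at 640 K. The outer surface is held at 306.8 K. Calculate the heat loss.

Q = 597 W

Series thermal resistances, inner to outer:
  R_stainless steel = (1/0.983 − 1/1.01)/(4πk) = 0.02719/(4π·16.9) = 1.281×10^-4 K/W
  R_calcium silicate = (1/1.01 − 1/1.68)/(4πk) = 0.3949/(4π·0.0563) = 0.5581 K/W
ΣR = 1.281×10^-4 + 0.5581 = 0.5582 K/W
Q = ΔT/ΣR = (640 K − 306.8 K)/0.5582 = 597 W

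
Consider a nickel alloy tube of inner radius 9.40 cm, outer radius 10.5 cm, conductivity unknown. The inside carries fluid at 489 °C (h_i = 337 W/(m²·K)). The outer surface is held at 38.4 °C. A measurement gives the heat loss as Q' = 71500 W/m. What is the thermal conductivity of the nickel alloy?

k = 13.8 W/m·K

ΣR = ΔT/Q' = |489 − 38.4|/71500 = 0.006302 m·K/W
Known resistances:
  R'_conv,in = 1/(2πr h) = 1/(2π·0.0940·337) = 0.005024 m·K/W
R_nickel alloy = ΣR − ΣR_known = 0.006302 − 0.005024 = 0.001278 m·K/W
ln(r₂/r₁)/(2πk) = 0.001278 ⇒ k = 0.1107/(2π·0.001278) = 13.8 W/m·K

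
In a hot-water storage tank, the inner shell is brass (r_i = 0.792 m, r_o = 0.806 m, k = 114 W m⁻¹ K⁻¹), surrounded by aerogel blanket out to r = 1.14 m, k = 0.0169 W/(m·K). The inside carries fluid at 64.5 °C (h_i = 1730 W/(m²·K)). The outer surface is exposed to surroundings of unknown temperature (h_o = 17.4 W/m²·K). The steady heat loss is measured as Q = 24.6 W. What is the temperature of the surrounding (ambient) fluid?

T_out = 22.3 °C

Sum the resistances:
  R_conv,in = 1/(4πr²h) = 1/(4π·0.792²·1730) = 7.333×10^-5 K/W
  R_brass = (1/0.792 − 1/0.806)/(4πk) = 0.02193/(4π·114) = 1.531×10^-5 K/W
  R_aerogel blanket = (1/0.806 − 1/1.14)/(4πk) = 0.3635/(4π·0.0169) = 1.712 K/W
  R_conv,out = 1/(4πr²h) = 1/(4π·1.14²·17.4) = 0.003519 K/W
ΣR = 1.715 K/W
ΔT = Q·ΣR = 24.6 × 1.715 = 42.19 K
Heat flows outward, so T_out = T_in − ΔT = 64.5 − 42.19 = 22.3 °C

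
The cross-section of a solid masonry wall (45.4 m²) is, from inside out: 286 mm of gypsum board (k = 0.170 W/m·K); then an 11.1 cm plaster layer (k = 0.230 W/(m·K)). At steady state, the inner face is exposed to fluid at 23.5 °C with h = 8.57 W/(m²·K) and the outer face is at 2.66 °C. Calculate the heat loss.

Resistance network (inner→outer):
  R_conv,in = 1/(hA) = 1/(8.57·45.4) = 0.002570 K/W
  R_gypsum board = L/(kA) = 0.286/(0.170·45.4) = 0.03706 K/W
  R_plaster = L/(kA) = 0.111/(0.230·45.4) = 0.01063 K/W
ΣR = 0.002570 + 0.03706 + 0.01063 = 0.05026 K/W
Q = ΔT/ΣR = (23.5 °C − 2.66 °C)/0.05026 = 415 W

Q = 415 W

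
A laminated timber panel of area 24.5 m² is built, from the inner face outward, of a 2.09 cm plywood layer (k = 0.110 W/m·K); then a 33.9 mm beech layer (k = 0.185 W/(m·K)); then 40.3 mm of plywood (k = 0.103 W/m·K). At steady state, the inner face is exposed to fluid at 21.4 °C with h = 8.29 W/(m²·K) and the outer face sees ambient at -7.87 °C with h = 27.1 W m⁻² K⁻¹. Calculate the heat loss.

Resistance network (inner→outer):
  R_conv,in = 1/(hA) = 1/(8.29·24.5) = 0.004924 K/W
  R_plywood = L/(kA) = 0.0209/(0.110·24.5) = 0.007755 K/W
  R_beech = L/(kA) = 0.0339/(0.185·24.5) = 0.007479 K/W
  R_plywood = L/(kA) = 0.0403/(0.103·24.5) = 0.01597 K/W
  R_conv,out = 1/(hA) = 1/(27.1·24.5) = 0.001506 K/W
ΣR = 0.004924 + 0.007755 + 0.007479 + 0.01597 + 0.001506 = 0.03763 K/W
Q = ΔT/ΣR = (21.4 °C − -7.87 °C)/0.03763 = 778 W

Q = 778 W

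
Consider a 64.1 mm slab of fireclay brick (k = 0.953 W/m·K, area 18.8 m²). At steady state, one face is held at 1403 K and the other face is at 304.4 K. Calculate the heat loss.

Q = kA·ΔT/L = 0.953 × 18.8 × |1403 K − 304.4 K| / 0.0641 = 3.07×10^5 W

Q = 307 kW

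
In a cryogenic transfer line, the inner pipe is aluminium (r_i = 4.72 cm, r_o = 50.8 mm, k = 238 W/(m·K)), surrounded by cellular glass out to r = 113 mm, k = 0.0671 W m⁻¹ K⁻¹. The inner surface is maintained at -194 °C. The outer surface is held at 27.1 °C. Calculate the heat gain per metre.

Resistance network (inner→outer):
  R'_aluminium = ln(0.0508/0.0472)/(2πk) = 0.07350/(2π·238) = 4.915×10^-5 m·K/W
  R'_cellular glass = ln(0.113/0.0508)/(2πk) = 0.7995/(2π·0.0671) = 1.896 m·K/W
ΣR = 4.915×10^-5 + 1.896 = 1.896 m·K/W
Q' = ΔT/ΣR = (-194 °C − 27.1 °C)/1.896 = -117 W/m
(Negative Q' ⇒ heat flows inward; heat gain = 117 W/m.)

Q' = 117 W/m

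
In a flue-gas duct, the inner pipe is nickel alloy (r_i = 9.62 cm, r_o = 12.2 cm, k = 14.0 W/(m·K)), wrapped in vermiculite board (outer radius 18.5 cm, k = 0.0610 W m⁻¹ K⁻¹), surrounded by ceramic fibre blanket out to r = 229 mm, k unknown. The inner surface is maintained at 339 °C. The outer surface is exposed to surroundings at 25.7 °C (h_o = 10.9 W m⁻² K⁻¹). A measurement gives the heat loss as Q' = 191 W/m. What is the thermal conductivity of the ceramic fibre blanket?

k = 0.0696 W/m·K

ΣR = ΔT/Q' = |339 − 25.7|/191 = 1.640 m·K/W
Known resistances:
  R'_nickel alloy = ln(0.122/0.0962)/(2πk) = 0.2376/(2π·14.0) = 0.002701 m·K/W
  R'_vermiculite board = ln(0.185/0.122)/(2πk) = 0.4163/(2π·0.0610) = 1.086 m·K/W
  R'_conv,out = 1/(2πr h) = 1/(2π·0.229·10.9) = 0.06376 m·K/W
R_ceramic fibre blanket = ΣR − ΣR_known = 1.640 − 1.152 = 0.4880 m·K/W
ln(r₂/r₁)/(2πk) = 0.4880 ⇒ k = 0.2134/(2π·0.4880) = 0.0696 W/m·K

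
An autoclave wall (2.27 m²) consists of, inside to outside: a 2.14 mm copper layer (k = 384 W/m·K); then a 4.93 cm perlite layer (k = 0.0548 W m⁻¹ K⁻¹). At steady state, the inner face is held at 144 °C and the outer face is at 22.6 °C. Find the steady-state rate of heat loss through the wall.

Treat each layer as a resistance in series:
  R_copper = L/(kA) = 0.00214/(384·2.27) = 2.455×10^-6 K/W
  R_perlite = L/(kA) = 0.0493/(0.0548·2.27) = 0.3963 K/W
ΣR = 2.455×10^-6 + 0.3963 = 0.3963 K/W
Q = ΔT/ΣR = (144 °C − 22.6 °C)/0.3963 = 306 W

Q = 306 W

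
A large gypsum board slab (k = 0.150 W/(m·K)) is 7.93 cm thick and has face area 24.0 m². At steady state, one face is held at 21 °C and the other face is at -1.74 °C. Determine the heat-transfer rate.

Q = 1030 W

Q = kA·ΔT/L = 0.150 × 24.0 × |21 °C − -1.74 °C| / 0.0793 = 1030 W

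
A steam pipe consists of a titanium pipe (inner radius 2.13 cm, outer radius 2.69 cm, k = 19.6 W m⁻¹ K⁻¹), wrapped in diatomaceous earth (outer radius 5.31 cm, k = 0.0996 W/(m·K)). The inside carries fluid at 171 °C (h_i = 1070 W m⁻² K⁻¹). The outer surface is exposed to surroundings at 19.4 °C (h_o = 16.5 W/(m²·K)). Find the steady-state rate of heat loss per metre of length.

Resistance network (inner→outer):
  R'_conv,in = 1/(2πr h) = 1/(2π·0.0213·1070) = 0.006983 m·K/W
  R'_titanium = ln(0.0269/0.0213)/(2πk) = 0.2334/(2π·19.6) = 0.001895 m·K/W
  R'_diatomaceous earth = ln(0.0531/0.0269)/(2πk) = 0.6801/(2π·0.0996) = 1.087 m·K/W
  R'_conv,out = 1/(2πr h) = 1/(2π·0.0531·16.5) = 0.1817 m·K/W
ΣR = 0.006983 + 0.001895 + 1.087 + 0.1817 = 1.278 m·K/W
Q' = ΔT/ΣR = (171 °C − 19.4 °C)/1.278 = 119 W/m

Q' = 119 W/m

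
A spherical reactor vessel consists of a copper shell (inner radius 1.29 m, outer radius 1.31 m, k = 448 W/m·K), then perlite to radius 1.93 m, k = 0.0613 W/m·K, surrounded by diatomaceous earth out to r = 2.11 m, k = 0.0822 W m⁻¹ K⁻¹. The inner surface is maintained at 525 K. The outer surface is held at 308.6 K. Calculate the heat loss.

Resistance network (inner→outer):
  R_copper = (1/1.29 − 1/1.31)/(4πk) = 0.01184/(4π·448) = 2.102×10^-6 K/W
  R_perlite = (1/1.31 − 1/1.93)/(4πk) = 0.2452/(4π·0.0613) = 0.3183 K/W
  R_diatomaceous earth = (1/1.93 − 1/2.11)/(4πk) = 0.04420/(4π·0.0822) = 0.04279 K/W
ΣR = 2.102×10^-6 + 0.3183 + 0.04279 = 0.3611 K/W
Q = ΔT/ΣR = (525 K − 308.6 K)/0.3611 = 599 W

Q = 599 W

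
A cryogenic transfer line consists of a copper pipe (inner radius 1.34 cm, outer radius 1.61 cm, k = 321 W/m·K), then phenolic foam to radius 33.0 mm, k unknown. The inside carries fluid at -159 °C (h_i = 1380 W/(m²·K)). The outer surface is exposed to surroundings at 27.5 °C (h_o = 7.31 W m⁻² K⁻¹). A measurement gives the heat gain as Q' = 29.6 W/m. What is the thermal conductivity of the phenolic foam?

k = 0.0203 W/m·K

ΣR = ΔT/Q' = |-159 − 27.5|/29.6 = 6.301 m·K/W
Known resistances:
  R'_conv,in = 1/(2πr h) = 1/(2π·0.0134·1380) = 0.008607 m·K/W
  R'_copper = ln(0.0161/0.0134)/(2πk) = 0.1836/(2π·321) = 9.101×10^-5 m·K/W
  R'_conv,out = 1/(2πr h) = 1/(2π·0.0330·7.31) = 0.6598 m·K/W
R_phenolic foam = ΣR − ΣR_known = 6.301 − 0.6685 = 5.633 m·K/W
ln(r₂/r₁)/(2πk) = 5.633 ⇒ k = 0.7177/(2π·5.633) = 0.0203 W/m·K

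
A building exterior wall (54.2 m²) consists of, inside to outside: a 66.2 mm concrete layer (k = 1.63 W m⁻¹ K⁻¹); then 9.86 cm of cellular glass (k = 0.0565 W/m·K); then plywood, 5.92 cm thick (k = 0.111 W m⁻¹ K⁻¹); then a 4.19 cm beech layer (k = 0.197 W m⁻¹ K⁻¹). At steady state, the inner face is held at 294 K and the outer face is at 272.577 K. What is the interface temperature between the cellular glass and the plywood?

Series thermal resistances, inner to outer:
  R_concrete = L/(kA) = 0.0662/(1.63·54.2) = 7.493×10^-4 K/W
  R_cellular glass = L/(kA) = 0.0986/(0.0565·54.2) = 0.03220 K/W
  R_plywood = L/(kA) = 0.0592/(0.111·54.2) = 0.009840 K/W
  R_beech = L/(kA) = 0.0419/(0.197·54.2) = 0.003924 K/W
ΣR = 7.493×10^-4 + 0.03220 + 0.009840 + 0.003924 = 0.04671 K/W
Q = ΔT/ΣR = (294 K − 272.577 K)/0.04671 = 458.6 W
From the inner boundary to the cellular glass/plywood interface, ΣR_partial = 0.03295 K/W.
T_interface = T_in − Q·ΣR_partial = 294 K − (458.6)(0.03295) = 278.89 K

T = 278.89 K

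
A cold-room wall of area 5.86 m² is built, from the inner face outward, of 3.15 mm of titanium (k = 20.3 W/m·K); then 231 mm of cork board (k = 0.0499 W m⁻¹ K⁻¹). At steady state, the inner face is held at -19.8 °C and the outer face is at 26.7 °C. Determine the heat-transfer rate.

Q = 58.9 W

Treat each layer as a resistance in series:
  R_titanium = L/(kA) = 0.00315/(20.3·5.86) = 2.648×10^-5 K/W
  R_cork board = L/(kA) = 0.231/(0.0499·5.86) = 0.7900 K/W
ΣR = 2.648×10^-5 + 0.7900 = 0.7900 K/W
Q = ΔT/ΣR = (-19.8 °C − 26.7 °C)/0.7900 = -58.9 W
(Negative Q ⇒ heat flows inward; heat gain = 58.9 W.)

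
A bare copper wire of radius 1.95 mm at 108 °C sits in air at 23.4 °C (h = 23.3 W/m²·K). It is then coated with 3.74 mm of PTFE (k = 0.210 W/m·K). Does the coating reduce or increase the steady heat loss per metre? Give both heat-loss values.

increases: 24.2 → 42.0 W/m

Critical radius for a cylinder: r_cr = k/h = 0.00901 m = 0.901 cm.
Outer radius after coating: r₂ = 0.00195 + 0.00374 = 0.00569 m.
Since r₁ < r_cr and r₂ ≤ r_cr, the coating moves toward the maximum at r_cr — heat loss rises.
Bare: R = 1/(2πr₁h) = 3.503 m·K/W; Q = 84.6/3.503 = 24.2 W/m.
Coated: R = R_cond + R_conv = 2.012 m·K/W; Q = 84.6/2.012 = 42.0 W/m.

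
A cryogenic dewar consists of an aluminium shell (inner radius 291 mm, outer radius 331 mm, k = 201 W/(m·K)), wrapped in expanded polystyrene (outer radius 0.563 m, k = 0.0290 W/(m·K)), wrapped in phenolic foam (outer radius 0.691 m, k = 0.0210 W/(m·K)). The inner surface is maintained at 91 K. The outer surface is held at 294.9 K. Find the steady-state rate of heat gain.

Treat each layer as a resistance in series:
  R_aluminium = (1/0.291 − 1/0.331)/(4πk) = 0.4153/(4π·201) = 1.644×10^-4 K/W
  R_expanded polystyrene = (1/0.331 − 1/0.563)/(4πk) = 1.245/(4π·0.0290) = 3.416 K/W
  R_phenolic foam = (1/0.563 − 1/0.691)/(4πk) = 0.3290/(4π·0.0210) = 1.247 K/W
ΣR = 1.644×10^-4 + 3.416 + 1.247 = 4.663 K/W
Q = ΔT/ΣR = (91 K − 294.9 K)/4.663 = -43.7 W
(Negative Q ⇒ heat flows inward; heat gain = 43.7 W.)

Q = 43.7 W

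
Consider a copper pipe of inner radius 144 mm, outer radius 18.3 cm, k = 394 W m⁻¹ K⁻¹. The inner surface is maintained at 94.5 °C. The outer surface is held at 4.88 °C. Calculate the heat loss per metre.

Q' = 2πk·ΔT/ln(r₂/r₁) = 2π × 394 × 89.62 / ln(0.183/0.144) = 9.26×10^5 W/m

Q' = 926 kW/m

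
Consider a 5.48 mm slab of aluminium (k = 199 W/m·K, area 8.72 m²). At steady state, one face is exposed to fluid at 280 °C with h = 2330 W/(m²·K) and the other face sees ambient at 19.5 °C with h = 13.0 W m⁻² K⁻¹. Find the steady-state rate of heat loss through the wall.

Treat each layer as a resistance in series:
  R_conv,in = 1/(hA) = 1/(2330·8.72) = 4.922×10^-5 K/W
  R_aluminium = L/(kA) = 0.00548/(199·8.72) = 3.158×10^-6 K/W
  R_conv,out = 1/(hA) = 1/(13.0·8.72) = 0.008821 K/W
ΣR = 4.922×10^-5 + 3.158×10^-6 + 0.008821 = 0.008873 K/W
Q = ΔT/ΣR = (280 °C − 19.5 °C)/0.008873 = 29400 W

Q = 29400 W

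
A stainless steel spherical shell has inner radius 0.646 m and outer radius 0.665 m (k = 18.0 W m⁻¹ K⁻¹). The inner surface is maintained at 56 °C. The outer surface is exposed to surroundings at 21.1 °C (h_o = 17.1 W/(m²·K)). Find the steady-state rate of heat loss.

Resistance network (inner→outer):
  R_stainless steel = (1/0.646 − 1/0.665)/(4πk) = 0.04423/(4π·18.0) = 1.955×10^-4 K/W
  R_conv,out = 1/(4πr²h) = 1/(4π·0.665²·17.1) = 0.01052 K/W
ΣR = 1.955×10^-4 + 0.01052 = 0.01072 K/W
Q = ΔT/ΣR = (56 °C − 21.1 °C)/0.01072 = 3260 W

Q = 3.26 kW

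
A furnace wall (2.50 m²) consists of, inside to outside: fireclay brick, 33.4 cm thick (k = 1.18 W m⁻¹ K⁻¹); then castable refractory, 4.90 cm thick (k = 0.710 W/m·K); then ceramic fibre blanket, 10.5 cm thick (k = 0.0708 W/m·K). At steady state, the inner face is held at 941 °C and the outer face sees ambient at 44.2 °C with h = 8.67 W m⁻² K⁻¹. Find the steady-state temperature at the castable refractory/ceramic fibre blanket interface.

T = 779 °C

Series thermal resistances, inner to outer:
  R_fireclay brick = L/(kA) = 0.334/(1.18·2.50) = 0.1132 K/W
  R_castable refractory = L/(kA) = 0.0490/(0.710·2.50) = 0.02761 K/W
  R_ceramic fibre blanket = L/(kA) = 0.105/(0.0708·2.50) = 0.5932 K/W
  R_conv,out = 1/(hA) = 1/(8.67·2.50) = 0.04614 K/W
ΣR = 0.1132 + 0.02761 + 0.5932 + 0.04614 = 0.7801 K/W
Q = ΔT/ΣR = (941 °C − 44.2 °C)/0.7801 = 1150 W
From the inner boundary to the castable refractory/ceramic fibre blanket interface, ΣR_partial = 0.1408 K/W.
T_interface = T_in − Q·ΣR_partial = 941 °C − (1150)(0.1408) = 779 °C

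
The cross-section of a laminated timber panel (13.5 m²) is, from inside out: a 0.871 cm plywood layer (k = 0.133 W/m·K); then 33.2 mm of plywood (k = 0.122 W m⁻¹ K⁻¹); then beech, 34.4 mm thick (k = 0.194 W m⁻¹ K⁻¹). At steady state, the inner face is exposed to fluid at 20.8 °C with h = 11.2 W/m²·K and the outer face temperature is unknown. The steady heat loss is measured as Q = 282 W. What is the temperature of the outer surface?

Sum the resistances:
  R_conv,in = 1/(hA) = 1/(11.2·13.5) = 0.006614 K/W
  R_plywood = L/(kA) = 0.00871/(0.133·13.5) = 0.004851 K/W
  R_plywood = L/(kA) = 0.0332/(0.122·13.5) = 0.02016 K/W
  R_beech = L/(kA) = 0.0344/(0.194·13.5) = 0.01313 K/W
ΣR = 0.04476 K/W
ΔT = Q·ΣR = 282 × 0.04476 = 12.62 K
Heat flows outward, so T_out = T_in − ΔT = 20.8 − 12.62 = 8.18 °C

T_out = 8.18 °C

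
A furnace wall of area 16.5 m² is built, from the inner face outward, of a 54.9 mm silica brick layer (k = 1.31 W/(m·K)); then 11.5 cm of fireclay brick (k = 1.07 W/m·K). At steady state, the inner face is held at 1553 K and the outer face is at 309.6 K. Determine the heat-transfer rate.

Q = 137 kW

Series thermal resistances, inner to outer:
  R_silica brick = L/(kA) = 0.0549/(1.31·16.5) = 0.002540 K/W
  R_fireclay brick = L/(kA) = 0.115/(1.07·16.5) = 0.006514 K/W
ΣR = 0.002540 + 0.006514 = 0.009054 K/W
Q = ΔT/ΣR = (1553 K − 309.6 K)/0.009054 = 1.37×10^5 W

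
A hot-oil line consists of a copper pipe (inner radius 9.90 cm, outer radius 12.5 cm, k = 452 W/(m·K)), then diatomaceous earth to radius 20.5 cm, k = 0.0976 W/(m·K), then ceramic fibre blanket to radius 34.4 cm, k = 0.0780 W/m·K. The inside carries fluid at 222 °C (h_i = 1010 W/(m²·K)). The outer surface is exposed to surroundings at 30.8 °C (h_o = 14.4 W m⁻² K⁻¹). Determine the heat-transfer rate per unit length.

Q' = 101 W/m

Treat each layer as a resistance in series:
  R'_conv,in = 1/(2πr h) = 1/(2π·0.0990·1010) = 0.001592 m·K/W
  R'_copper = ln(0.125/0.0990)/(2πk) = 0.2332/(2π·452) = 8.211×10^-5 m·K/W
  R'_diatomaceous earth = ln(0.205/0.125)/(2πk) = 0.4947/(2π·0.0976) = 0.8067 m·K/W
  R'_ceramic fibre blanket = ln(0.344/0.205)/(2πk) = 0.5176/(2π·0.0780) = 1.056 m·K/W
  R'_conv,out = 1/(2πr h) = 1/(2π·0.344·14.4) = 0.03213 m·K/W
ΣR = 0.001592 + 8.211×10^-5 + 0.8067 + 1.056 + 0.03213 = 1.897 m·K/W
Q' = ΔT/ΣR = (222 °C − 30.8 °C)/1.897 = 101 W/m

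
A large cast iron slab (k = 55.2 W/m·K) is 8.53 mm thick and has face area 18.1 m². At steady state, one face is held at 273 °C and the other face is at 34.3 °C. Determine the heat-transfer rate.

Q = 28000 kW

Q = kA·ΔT/L = 55.2 × 18.1 × |273 °C − 34.3 °C| / 0.00853 = 2.80×10^7 W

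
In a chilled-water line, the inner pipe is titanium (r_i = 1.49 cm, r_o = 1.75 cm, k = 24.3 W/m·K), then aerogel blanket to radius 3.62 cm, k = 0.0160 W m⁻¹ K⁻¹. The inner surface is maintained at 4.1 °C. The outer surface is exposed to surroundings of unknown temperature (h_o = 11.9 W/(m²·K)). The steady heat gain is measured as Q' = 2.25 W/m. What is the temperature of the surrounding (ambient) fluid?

T_out = 21.2 °C

Sum the resistances:
  R'_titanium = ln(0.0175/0.0149)/(2πk) = 0.1608/(2π·24.3) = 0.001053 m·K/W
  R'_aerogel blanket = ln(0.0362/0.0175)/(2πk) = 0.7269/(2π·0.0160) = 7.230 m·K/W
  R'_conv,out = 1/(2πr h) = 1/(2π·0.0362·11.9) = 0.3695 m·K/W
ΣR = 7.601 m·K/W
ΔT = Q'·ΣR = 2.25 × 7.601 = 17.10 K
Heat flows inward, so T_out = T_in + ΔT = 4.1 + 17.10 = 21.2 °C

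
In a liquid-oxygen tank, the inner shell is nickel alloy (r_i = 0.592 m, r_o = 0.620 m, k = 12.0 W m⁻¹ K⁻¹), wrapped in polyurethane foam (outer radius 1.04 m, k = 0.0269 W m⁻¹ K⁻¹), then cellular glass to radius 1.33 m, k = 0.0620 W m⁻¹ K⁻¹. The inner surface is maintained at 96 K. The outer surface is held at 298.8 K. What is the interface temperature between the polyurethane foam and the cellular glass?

Treat each layer as a resistance in series:
  R_nickel alloy = (1/0.592 − 1/0.620)/(4πk) = 0.07629/(4π·12.0) = 5.059×10^-4 K/W
  R_polyurethane foam = (1/0.620 − 1/1.04)/(4πk) = 0.6514/(4π·0.0269) = 1.927 K/W
  R_cellular glass = (1/1.04 − 1/1.33)/(4πk) = 0.2097/(4π·0.0620) = 0.2691 K/W
ΣR = 5.059×10^-4 + 1.927 + 0.2691 = 2.197 K/W
Q = ΔT/ΣR = (96 K − 298.8 K)/2.197 = -92.31 W
From the inner boundary to the polyurethane foam/cellular glass interface, ΣR_partial = 1.928 K/W.
T_interface = T_in − Q·ΣR_partial = 96 K − (-92.31)(1.928) = 274.0 K

T = 274.0 K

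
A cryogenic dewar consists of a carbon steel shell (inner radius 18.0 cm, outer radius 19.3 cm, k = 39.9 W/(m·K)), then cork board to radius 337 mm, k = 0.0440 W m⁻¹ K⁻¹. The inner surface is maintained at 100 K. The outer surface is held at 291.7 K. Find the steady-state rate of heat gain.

Series thermal resistances, inner to outer:
  R_carbon steel = (1/0.180 − 1/0.193)/(4πk) = 0.3742/(4π·39.9) = 7.463×10^-4 K/W
  R_cork board = (1/0.193 − 1/0.337)/(4πk) = 2.214/(4π·0.0440) = 4.004 K/W
ΣR = 7.463×10^-4 + 4.004 = 4.005 K/W
Q = ΔT/ΣR = (100 K − 291.7 K)/4.005 = -47.9 W
(Negative Q ⇒ heat flows inward; heat gain = 47.9 W.)

Q = 47.9 W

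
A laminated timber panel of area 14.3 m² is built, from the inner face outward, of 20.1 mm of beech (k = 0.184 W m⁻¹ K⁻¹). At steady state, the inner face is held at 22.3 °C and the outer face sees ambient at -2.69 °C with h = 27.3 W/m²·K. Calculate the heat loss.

Series thermal resistances, inner to outer:
  R_beech = L/(kA) = 0.0201/(0.184·14.3) = 0.007639 K/W
  R_conv,out = 1/(hA) = 1/(27.3·14.3) = 0.002562 K/W
ΣR = 0.007639 + 0.002562 = 0.01020 K/W
Q = ΔT/ΣR = (22.3 °C − -2.69 °C)/0.01020 = 2450 W

Q = 2.45 kW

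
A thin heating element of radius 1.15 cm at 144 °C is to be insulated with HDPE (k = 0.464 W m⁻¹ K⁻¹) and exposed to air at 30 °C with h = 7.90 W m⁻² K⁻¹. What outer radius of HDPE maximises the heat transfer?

For a cylinder, r_cr = k_ins/h = 0.464/7.90 = 0.0587 m = 5.87 cm

r_cr = 5.87 cm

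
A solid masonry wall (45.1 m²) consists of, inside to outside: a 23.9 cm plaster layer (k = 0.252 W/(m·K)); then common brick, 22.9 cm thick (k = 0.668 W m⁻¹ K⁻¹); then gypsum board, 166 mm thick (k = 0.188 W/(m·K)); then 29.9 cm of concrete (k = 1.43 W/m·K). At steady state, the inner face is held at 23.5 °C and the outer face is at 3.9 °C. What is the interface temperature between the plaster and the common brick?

T = 15.7 °C

Series thermal resistances, inner to outer:
  R_plaster = L/(kA) = 0.239/(0.252·45.1) = 0.02103 K/W
  R_common brick = L/(kA) = 0.229/(0.668·45.1) = 0.007601 K/W
  R_gypsum board = L/(kA) = 0.166/(0.188·45.1) = 0.01958 K/W
  R_concrete = L/(kA) = 0.299/(1.43·45.1) = 0.004636 K/W
ΣR = 0.02103 + 0.007601 + 0.01958 + 0.004636 = 0.05285 K/W
Q = ΔT/ΣR = (23.5 °C − 3.9 °C)/0.05285 = 370.9 W
From the inner boundary to the plaster/common brick interface, ΣR_partial = 0.02103 K/W.
T_interface = T_in − Q·ΣR_partial = 23.5 °C − (370.9)(0.02103) = 15.7 °C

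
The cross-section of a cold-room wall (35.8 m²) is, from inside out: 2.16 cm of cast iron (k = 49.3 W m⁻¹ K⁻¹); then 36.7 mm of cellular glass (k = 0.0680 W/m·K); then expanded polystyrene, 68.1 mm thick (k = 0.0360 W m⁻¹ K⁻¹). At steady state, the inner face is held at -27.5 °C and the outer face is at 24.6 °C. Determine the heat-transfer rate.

Series thermal resistances, inner to outer:
  R_cast iron = L/(kA) = 0.0216/(49.3·35.8) = 1.224×10^-5 K/W
  R_cellular glass = L/(kA) = 0.0367/(0.0680·35.8) = 0.01508 K/W
  R_expanded polystyrene = L/(kA) = 0.0681/(0.0360·35.8) = 0.05284 K/W
ΣR = 1.224×10^-5 + 0.01508 + 0.05284 = 0.06793 K/W
Q = ΔT/ΣR = (-27.5 °C − 24.6 °C)/0.06793 = -767 W
(Negative Q ⇒ heat flows inward; heat gain = 767 W.)

Q = 767 W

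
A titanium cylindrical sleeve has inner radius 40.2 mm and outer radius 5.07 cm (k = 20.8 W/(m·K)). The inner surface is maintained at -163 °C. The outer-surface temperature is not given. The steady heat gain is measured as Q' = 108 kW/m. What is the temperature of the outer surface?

Sum the resistances:
  R'_titanium = ln(0.0507/0.0402)/(2πk) = 0.2321/(2π·20.8) = 0.001776 m·K/W
ΣR = 0.001776 m·K/W
ΔT = Q'·ΣR = 1.08×10^5 × 0.001776 = 191.8 K
Heat flows inward, so T_out = T_in + ΔT = -163 + 191.8 = 28.8 °C

T_out = 28.8 °C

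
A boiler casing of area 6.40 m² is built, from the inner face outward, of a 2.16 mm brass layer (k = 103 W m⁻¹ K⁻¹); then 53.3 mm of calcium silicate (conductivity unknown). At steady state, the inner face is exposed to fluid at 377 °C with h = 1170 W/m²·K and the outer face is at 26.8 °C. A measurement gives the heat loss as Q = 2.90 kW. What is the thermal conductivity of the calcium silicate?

ΣR = ΔT/Q = |377 − 26.8|/2900 = 0.1208 K/W
Known resistances:
  R_conv,in = 1/(hA) = 1/(1170·6.40) = 1.335×10^-4 K/W
  R_brass = L/(kA) = 0.00216/(103·6.40) = 3.277×10^-6 K/W
R_calcium silicate = ΣR − ΣR_known = 0.1208 − 1.368×10^-4 = 0.1207 K/W
L/(kA) = 0.1207 ⇒ k = 0.0533/(0.1207·6.40) = 0.0690 W/m·K

k = 0.0690 W/m·K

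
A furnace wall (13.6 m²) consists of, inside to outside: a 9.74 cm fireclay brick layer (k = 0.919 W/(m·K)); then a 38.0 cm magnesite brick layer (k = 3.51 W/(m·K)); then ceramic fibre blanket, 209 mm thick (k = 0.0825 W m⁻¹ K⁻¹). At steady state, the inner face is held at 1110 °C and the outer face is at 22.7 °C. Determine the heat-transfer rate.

Series thermal resistances, inner to outer:
  R_fireclay brick = L/(kA) = 0.0974/(0.919·13.6) = 0.007793 K/W
  R_magnesite brick = L/(kA) = 0.380/(3.51·13.6) = 0.007960 K/W
  R_ceramic fibre blanket = L/(kA) = 0.209/(0.0825·13.6) = 0.1863 K/W
ΣR = 0.007793 + 0.007960 + 0.1863 = 0.2021 K/W
Q = ΔT/ΣR = (1110 °C − 22.7 °C)/0.2021 = 5380 W

Q = 5.38 kW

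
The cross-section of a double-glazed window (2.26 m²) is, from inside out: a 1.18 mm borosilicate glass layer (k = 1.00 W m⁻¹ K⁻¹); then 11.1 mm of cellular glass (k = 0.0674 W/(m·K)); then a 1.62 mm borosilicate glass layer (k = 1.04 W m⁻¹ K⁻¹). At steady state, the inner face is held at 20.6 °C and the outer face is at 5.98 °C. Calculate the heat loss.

Q = 197 W

Treat each layer as a resistance in series:
  R_borosilicate glass = L/(kA) = 0.00118/(1.00·2.26) = 5.221×10^-4 K/W
  R_cellular glass = L/(kA) = 0.0111/(0.0674·2.26) = 0.07287 K/W
  R_borosilicate glass = L/(kA) = 0.00162/(1.04·2.26) = 6.892×10^-4 K/W
ΣR = 5.221×10^-4 + 0.07287 + 6.892×10^-4 = 0.07408 K/W
Q = ΔT/ΣR = (20.6 °C − 5.98 °C)/0.07408 = 197 W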